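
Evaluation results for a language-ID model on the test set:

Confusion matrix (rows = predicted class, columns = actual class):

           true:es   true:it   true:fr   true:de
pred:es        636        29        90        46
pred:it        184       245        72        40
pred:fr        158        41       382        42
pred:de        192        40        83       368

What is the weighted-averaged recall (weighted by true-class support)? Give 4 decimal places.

Per-class recall (TP/(TP+FN)):
  es: TP=636, FN=184+158+192=534 → 636/1170 = 0.54359
  it: TP=245, FN=29+41+40=110 → 245/355 = 0.69014
  fr: TP=382, FN=90+72+83=245 → 382/627 = 0.60925
  de: TP=368, FN=46+40+42=128 → 368/496 = 0.74194
Weighted-recall = Σ (supportᵢ/N)·recallᵢ with N=2648: (1170/2648)·0.54359 + (355/2648)·0.69014 + (627/2648)·0.60925 + (496/2648)·0.74194 = 0.6159

0.6159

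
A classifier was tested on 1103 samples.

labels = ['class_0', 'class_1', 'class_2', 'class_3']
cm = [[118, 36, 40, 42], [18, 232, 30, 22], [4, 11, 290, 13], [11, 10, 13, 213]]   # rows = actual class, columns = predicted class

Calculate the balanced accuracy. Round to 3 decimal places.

0.761

Balanced accuracy = mean of per-class recall.
  class_0: recall = 118/236 = 0.5000
  class_1: recall = 232/302 = 0.7682
  class_2: recall = 290/318 = 0.9119
  class_3: recall = 213/247 = 0.8623
Mean = (0.5000 + 0.7682 + 0.9119 + 0.8623) / 4 = 0.761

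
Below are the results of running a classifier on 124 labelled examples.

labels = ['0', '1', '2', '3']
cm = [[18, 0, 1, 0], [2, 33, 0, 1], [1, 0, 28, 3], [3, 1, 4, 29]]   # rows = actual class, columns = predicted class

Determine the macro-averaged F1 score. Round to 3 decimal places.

0.868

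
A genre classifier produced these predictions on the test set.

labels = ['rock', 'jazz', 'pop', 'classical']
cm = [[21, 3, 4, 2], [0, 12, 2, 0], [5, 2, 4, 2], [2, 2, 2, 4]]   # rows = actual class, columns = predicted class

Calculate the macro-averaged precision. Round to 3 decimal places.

0.554

Per-class precision (TP/(TP+FP)):
  rock: TP=21, FP=0+5+2=7 → 21/28 = 0.7500
  jazz: TP=12, FP=3+2+2=7 → 12/19 = 0.6316
  pop: TP=4, FP=4+2+2=8 → 4/12 = 0.3333
  classical: TP=4, FP=2+0+2=4 → 4/8 = 0.5000
Macro-precision = mean = (0.7500 + 0.6316 + 0.3333 + 0.5000) / 4 = 0.554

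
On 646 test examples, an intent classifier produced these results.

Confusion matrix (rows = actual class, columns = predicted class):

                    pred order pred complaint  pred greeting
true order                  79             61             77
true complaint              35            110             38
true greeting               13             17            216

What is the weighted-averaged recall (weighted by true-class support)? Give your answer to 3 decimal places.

0.627

Per-class recall (TP/(TP+FN)):
  order: TP=79, FN=61+77=138 → 79/217 = 0.3641
  complaint: TP=110, FN=35+38=73 → 110/183 = 0.6011
  greeting: TP=216, FN=13+17=30 → 216/246 = 0.8780
Weighted-recall = Σ (supportᵢ/N)·recallᵢ with N=646: (217/646)·0.3641 + (183/646)·0.6011 + (246/646)·0.8780 = 0.627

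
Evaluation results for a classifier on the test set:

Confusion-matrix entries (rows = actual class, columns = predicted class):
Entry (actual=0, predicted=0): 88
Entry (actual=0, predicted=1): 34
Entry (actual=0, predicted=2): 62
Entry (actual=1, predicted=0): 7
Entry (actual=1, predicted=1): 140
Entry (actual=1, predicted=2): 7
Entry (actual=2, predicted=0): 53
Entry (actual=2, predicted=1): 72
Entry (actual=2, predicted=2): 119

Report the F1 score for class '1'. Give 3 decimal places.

F1 score = 2·TP/(2·TP+FP+FN).
1: TP=140, FP=34+72=106, FN=7+7=14 → 280/400 = 0.7000

0.700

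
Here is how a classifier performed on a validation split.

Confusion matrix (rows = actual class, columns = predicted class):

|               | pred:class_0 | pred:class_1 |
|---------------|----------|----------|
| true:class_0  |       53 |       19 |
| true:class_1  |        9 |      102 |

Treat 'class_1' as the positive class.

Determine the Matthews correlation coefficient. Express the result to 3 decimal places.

0.676

MCC = (TP·TN − FP·FN) / √((TP+FP)(TP+FN)(TN+FP)(TN+FN))
Numerator = 102·53 − 19·9 = 5235
Denominator = √(121·111·72·62) = √59955984 = 7743.1250
MCC = 5235 / 7743.1250 = 0.676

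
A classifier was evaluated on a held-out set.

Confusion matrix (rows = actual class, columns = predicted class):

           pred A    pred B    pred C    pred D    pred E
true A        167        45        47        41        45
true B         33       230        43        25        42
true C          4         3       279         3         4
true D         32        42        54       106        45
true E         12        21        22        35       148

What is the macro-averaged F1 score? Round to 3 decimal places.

Per-class F1 score (2·TP/(2·TP+FP+FN)):
  A: TP=167, FP=33+4+32+12=81, FN=45+47+41+45=178 → 334/593 = 0.5632
  B: TP=230, FP=45+3+42+21=111, FN=33+43+25+42=143 → 460/714 = 0.6443
  C: TP=279, FP=47+43+54+22=166, FN=4+3+3+4=14 → 558/738 = 0.7561
  D: TP=106, FP=41+25+3+35=104, FN=32+42+54+45=173 → 212/489 = 0.4335
  E: TP=148, FP=45+42+4+45=136, FN=12+21+22+35=90 → 296/522 = 0.5670
Macro-F1 score = mean = (0.5632 + 0.6443 + 0.7561 + 0.4335 + 0.5670) / 5 = 0.593

0.593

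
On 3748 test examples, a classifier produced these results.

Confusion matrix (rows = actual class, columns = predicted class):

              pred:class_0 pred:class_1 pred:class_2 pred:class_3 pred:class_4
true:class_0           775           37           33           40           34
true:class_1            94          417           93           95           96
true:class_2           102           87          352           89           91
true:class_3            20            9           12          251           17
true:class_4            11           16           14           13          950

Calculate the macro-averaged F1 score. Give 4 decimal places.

Per-class F1 score (2·TP/(2·TP+FP+FN)):
  class_0: TP=775, FP=94+102+20+11=227, FN=37+33+40+34=144 → 1550/1921 = 0.80687
  class_1: TP=417, FP=37+87+9+16=149, FN=94+93+95+96=378 → 834/1361 = 0.61278
  class_2: TP=352, FP=33+93+12+14=152, FN=102+87+89+91=369 → 704/1225 = 0.57469
  class_3: TP=251, FP=40+95+89+13=237, FN=20+9+12+17=58 → 502/797 = 0.62986
  class_4: TP=950, FP=34+96+91+17=238, FN=11+16+14+13=54 → 1900/2192 = 0.86679
Macro-F1 score = mean = (0.80687 + 0.61278 + 0.57469 + 0.62986 + 0.86679) / 5 = 0.6982

0.6982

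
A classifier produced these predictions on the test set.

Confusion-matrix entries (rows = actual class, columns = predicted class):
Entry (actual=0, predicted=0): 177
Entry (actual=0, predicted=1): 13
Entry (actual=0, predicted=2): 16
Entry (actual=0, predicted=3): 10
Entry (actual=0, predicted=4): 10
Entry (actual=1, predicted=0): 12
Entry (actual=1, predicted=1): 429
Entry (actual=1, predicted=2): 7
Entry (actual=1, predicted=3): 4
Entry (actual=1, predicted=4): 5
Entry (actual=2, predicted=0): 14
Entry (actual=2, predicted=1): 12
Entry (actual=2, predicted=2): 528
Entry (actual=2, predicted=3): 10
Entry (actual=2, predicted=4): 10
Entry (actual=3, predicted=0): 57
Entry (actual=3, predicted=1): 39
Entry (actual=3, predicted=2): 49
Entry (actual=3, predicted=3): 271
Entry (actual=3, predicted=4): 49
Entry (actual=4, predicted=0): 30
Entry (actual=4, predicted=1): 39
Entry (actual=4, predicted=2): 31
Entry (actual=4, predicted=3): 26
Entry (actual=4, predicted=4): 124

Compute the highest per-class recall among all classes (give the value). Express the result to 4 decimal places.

Per-class recall (TP/(TP+FN)):
  0: TP=177, FN=13+16+10+10=49 → 177/226 = 0.78319
  1: TP=429, FN=12+7+4+5=28 → 429/457 = 0.93873
  2: TP=528, FN=14+12+10+10=46 → 528/574 = 0.91986
  3: TP=271, FN=57+39+49+49=194 → 271/465 = 0.58280
  4: TP=124, FN=30+39+31+26=126 → 124/250 = 0.49600
Highest is class '1' with recall = 0.9387.

0.9387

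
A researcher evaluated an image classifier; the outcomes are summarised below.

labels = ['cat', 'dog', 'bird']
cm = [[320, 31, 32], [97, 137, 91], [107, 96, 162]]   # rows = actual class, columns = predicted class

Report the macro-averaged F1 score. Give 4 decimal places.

Per-class F1 score (2·TP/(2·TP+FP+FN)):
  cat: TP=320, FP=97+107=204, FN=31+32=63 → 640/907 = 0.70562
  dog: TP=137, FP=31+96=127, FN=97+91=188 → 274/589 = 0.46520
  bird: TP=162, FP=32+91=123, FN=107+96=203 → 324/650 = 0.49846
Macro-F1 score = mean = (0.70562 + 0.46520 + 0.49846) / 3 = 0.5564

0.5564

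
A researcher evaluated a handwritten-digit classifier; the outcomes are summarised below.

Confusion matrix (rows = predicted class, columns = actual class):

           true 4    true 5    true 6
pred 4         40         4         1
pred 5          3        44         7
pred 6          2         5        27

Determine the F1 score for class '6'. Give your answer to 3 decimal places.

0.783

F1 score = 2·TP/(2·TP+FP+FN).
6: TP=27, FP=2+5=7, FN=1+7=8 → 54/69 = 0.7826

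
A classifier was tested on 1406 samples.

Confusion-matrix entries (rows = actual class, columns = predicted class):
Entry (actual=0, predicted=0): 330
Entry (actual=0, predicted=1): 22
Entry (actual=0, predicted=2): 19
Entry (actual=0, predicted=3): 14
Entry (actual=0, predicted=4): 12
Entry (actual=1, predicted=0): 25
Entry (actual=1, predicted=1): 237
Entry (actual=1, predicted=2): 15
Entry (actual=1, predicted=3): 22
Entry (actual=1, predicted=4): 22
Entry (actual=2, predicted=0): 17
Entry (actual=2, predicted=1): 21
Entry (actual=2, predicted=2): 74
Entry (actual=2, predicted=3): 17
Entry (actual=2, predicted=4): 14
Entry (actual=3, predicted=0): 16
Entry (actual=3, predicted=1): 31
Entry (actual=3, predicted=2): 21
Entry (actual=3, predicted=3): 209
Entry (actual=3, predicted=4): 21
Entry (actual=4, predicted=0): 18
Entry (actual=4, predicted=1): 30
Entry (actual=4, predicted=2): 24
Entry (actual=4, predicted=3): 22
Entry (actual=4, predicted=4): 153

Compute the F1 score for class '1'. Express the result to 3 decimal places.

0.716

F1 score = 2·TP/(2·TP+FP+FN).
1: TP=237, FP=22+21+31+30=104, FN=25+15+22+22=84 → 474/662 = 0.7160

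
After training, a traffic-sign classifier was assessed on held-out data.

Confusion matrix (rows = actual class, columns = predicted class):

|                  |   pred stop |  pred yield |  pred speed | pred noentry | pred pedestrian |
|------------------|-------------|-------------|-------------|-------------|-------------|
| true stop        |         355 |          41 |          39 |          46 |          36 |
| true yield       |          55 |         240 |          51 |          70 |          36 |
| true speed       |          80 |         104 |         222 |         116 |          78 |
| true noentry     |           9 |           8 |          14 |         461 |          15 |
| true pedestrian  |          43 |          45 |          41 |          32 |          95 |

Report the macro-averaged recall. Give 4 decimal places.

0.5736

Per-class recall (TP/(TP+FN)):
  stop: TP=355, FN=41+39+46+36=162 → 355/517 = 0.68665
  yield: TP=240, FN=55+51+70+36=212 → 240/452 = 0.53097
  speed: TP=222, FN=80+104+116+78=378 → 222/600 = 0.37000
  noentry: TP=461, FN=9+8+14+15=46 → 461/507 = 0.90927
  pedestrian: TP=95, FN=43+45+41+32=161 → 95/256 = 0.37109
Macro-recall = mean = (0.68665 + 0.53097 + 0.37000 + 0.90927 + 0.37109) / 5 = 0.5736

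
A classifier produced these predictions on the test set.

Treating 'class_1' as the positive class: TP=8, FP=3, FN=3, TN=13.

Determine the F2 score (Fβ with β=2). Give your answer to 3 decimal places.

Fβ = (1+β²)·TP / ((1+β²)·TP + β²·FN + FP), with β²=4
= 5·8 / (5·8 + 4·3 + 3) = 0.727

0.727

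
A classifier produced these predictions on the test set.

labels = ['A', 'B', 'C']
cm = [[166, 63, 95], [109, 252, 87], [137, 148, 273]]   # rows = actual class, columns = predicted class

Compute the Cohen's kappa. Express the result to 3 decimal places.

Observed agreement pₒ = trace/N = 691/1330 = 0.5195
Expected agreement pₑ = Σ (rowᵢ·colᵢ)/N² = (324·412 + 448·463 + 558·455)/1330² = 0.3363
κ = (pₒ − pₑ)/(1 − pₑ) = (0.5195 − 0.3363)/(1 − 0.3363) = 0.276

0.276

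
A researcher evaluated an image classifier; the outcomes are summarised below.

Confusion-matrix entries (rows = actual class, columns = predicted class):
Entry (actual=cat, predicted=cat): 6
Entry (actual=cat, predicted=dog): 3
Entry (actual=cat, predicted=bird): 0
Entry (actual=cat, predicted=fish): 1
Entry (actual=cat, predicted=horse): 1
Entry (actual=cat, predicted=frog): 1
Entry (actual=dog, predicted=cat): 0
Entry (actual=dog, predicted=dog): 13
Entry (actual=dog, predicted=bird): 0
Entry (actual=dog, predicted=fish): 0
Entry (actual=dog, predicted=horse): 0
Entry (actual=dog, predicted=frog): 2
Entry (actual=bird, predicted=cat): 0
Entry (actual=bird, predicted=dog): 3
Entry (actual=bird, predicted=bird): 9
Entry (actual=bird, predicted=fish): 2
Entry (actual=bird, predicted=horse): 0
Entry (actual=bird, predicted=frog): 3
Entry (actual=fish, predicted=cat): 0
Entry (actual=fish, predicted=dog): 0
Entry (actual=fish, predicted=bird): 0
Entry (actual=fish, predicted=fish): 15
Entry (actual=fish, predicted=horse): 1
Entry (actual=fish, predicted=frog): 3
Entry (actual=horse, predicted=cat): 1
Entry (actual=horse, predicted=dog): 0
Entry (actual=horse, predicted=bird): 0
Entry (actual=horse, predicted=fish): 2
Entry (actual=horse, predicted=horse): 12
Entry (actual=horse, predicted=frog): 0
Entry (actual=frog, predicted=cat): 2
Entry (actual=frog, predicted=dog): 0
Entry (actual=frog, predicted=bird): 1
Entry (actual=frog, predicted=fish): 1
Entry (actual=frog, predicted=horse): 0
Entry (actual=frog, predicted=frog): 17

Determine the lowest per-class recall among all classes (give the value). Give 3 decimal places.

0.500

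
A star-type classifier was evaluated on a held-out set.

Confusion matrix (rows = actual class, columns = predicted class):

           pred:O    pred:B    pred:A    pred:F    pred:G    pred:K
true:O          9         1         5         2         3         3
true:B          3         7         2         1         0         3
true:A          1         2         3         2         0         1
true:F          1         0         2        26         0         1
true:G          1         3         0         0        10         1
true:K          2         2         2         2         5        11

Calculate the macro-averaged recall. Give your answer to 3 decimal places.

0.526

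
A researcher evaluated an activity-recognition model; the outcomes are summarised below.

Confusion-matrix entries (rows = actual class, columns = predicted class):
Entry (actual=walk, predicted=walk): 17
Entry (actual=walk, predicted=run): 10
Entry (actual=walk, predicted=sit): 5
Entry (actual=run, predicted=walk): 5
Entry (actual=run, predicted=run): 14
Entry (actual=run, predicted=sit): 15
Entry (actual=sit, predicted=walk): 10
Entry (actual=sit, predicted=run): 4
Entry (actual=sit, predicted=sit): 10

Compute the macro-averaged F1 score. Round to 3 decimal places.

0.451

Per-class F1 score (2·TP/(2·TP+FP+FN)):
  walk: TP=17, FP=5+10=15, FN=10+5=15 → 34/64 = 0.5313
  run: TP=14, FP=10+4=14, FN=5+15=20 → 28/62 = 0.4516
  sit: TP=10, FP=5+15=20, FN=10+4=14 → 20/54 = 0.3704
Macro-F1 score = mean = (0.5313 + 0.4516 + 0.3704) / 3 = 0.451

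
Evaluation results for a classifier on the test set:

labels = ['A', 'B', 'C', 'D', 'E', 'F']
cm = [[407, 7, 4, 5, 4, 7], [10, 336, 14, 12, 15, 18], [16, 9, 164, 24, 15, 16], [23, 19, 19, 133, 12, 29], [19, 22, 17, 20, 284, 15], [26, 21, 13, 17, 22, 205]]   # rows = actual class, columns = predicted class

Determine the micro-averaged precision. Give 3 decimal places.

Micro-averaging pools counts across classes: ΣTP=1529, ΣFP=470, ΣFN=470.
Micro-precision = TP/(TP+FP) on pooled counts = 0.765 (equals overall accuracy in single-label multiclass).

0.765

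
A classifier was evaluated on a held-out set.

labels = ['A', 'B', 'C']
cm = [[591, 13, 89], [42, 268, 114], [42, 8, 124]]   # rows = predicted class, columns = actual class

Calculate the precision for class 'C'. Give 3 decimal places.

Treat 'C' as positive and all other classes as negative.
precision = TP/(TP+FP).
C: TP=124, FP=42+8=50 → 124/174 = 0.7126

0.713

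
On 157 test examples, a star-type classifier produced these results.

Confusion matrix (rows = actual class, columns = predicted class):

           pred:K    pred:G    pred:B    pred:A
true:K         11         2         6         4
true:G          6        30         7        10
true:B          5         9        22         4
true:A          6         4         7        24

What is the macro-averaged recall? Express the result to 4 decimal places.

0.5449

Per-class recall (TP/(TP+FN)):
  K: TP=11, FN=2+6+4=12 → 11/23 = 0.47826
  G: TP=30, FN=6+7+10=23 → 30/53 = 0.56604
  B: TP=22, FN=5+9+4=18 → 22/40 = 0.55000
  A: TP=24, FN=6+4+7=17 → 24/41 = 0.58537
Macro-recall = mean = (0.47826 + 0.56604 + 0.55000 + 0.58537) / 4 = 0.5449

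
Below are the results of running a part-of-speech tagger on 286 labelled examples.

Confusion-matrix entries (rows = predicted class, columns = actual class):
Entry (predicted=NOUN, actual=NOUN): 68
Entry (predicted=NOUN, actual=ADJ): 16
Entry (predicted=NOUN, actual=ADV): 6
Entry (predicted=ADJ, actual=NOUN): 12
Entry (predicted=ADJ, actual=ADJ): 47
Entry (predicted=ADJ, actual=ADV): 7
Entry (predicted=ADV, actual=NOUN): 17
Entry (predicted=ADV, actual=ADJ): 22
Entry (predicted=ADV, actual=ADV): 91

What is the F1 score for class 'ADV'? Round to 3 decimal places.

0.778

Take TP from the diagonal, FP from the rest of the 'ADV' prediction marginal, FN from the rest of the 'ADV' actual marginal.
F1 score = 2·TP/(2·TP+FP+FN).
ADV: TP=91, FP=17+22=39, FN=6+7=13 → 182/234 = 0.7778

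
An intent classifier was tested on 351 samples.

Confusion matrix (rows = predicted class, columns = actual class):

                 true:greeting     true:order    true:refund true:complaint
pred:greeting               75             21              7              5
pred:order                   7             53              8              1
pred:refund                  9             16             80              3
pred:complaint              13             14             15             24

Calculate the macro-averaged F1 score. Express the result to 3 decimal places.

Per-class F1 score (2·TP/(2·TP+FP+FN)):
  greeting: TP=75, FP=21+7+5=33, FN=7+9+13=29 → 150/212 = 0.7075
  order: TP=53, FP=7+8+1=16, FN=21+16+14=51 → 106/173 = 0.6127
  refund: TP=80, FP=9+16+3=28, FN=7+8+15=30 → 160/218 = 0.7339
  complaint: TP=24, FP=13+14+15=42, FN=5+1+3=9 → 48/99 = 0.4848
Macro-F1 score = mean = (0.7075 + 0.6127 + 0.7339 + 0.4848) / 4 = 0.635

0.635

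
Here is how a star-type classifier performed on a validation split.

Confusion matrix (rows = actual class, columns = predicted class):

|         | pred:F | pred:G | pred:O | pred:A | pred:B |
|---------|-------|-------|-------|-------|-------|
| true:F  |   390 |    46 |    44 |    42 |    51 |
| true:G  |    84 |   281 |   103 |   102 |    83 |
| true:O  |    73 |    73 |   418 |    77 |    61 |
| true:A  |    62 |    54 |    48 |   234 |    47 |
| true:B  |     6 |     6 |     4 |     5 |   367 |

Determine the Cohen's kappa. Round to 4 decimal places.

0.5149

Observed agreement pₒ = trace/N = 1690/2761 = 0.61210
Expected agreement pₑ = Σ (rowᵢ·colᵢ)/N² = (573·615 + 653·460 + 702·617 + 445·460 + 388·609)/2761² = 0.20030
κ = (pₒ − pₑ)/(1 − pₑ) = (0.61210 − 0.20030)/(1 − 0.20030) = 0.5149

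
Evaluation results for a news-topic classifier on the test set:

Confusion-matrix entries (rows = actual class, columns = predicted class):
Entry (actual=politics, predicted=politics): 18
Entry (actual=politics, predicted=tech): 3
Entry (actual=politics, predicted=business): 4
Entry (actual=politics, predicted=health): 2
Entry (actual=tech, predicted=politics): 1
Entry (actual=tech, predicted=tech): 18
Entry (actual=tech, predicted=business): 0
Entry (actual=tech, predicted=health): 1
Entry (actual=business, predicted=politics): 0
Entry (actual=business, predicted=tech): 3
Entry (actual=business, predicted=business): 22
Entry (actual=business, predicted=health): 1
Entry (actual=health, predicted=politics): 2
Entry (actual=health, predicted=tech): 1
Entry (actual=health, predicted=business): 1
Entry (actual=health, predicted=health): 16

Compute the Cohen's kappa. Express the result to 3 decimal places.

0.727

Observed agreement pₒ = trace/N = 74/93 = 0.7957
Expected agreement pₑ = Σ (rowᵢ·colᵢ)/N² = (27·21 + 20·25 + 26·27 + 20·20)/93² = 0.2508
κ = (pₒ − pₑ)/(1 − pₑ) = (0.7957 − 0.2508)/(1 − 0.2508) = 0.727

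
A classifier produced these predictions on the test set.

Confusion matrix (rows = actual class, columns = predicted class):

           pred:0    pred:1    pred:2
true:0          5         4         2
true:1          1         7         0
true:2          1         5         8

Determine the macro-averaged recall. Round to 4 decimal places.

0.6337

Per-class recall (TP/(TP+FN)):
  0: TP=5, FN=4+2=6 → 5/11 = 0.45455
  1: TP=7, FN=1+0=1 → 7/8 = 0.87500
  2: TP=8, FN=1+5=6 → 8/14 = 0.57143
Macro-recall = mean = (0.45455 + 0.87500 + 0.57143) / 3 = 0.6337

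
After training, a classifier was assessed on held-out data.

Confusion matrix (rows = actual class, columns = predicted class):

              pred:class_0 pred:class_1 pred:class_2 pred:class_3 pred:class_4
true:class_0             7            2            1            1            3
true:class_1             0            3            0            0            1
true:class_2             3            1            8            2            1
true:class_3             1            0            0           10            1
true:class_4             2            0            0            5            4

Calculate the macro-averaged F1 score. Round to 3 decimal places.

0.567

Per-class F1 score (2·TP/(2·TP+FP+FN)):
  class_0: TP=7, FP=0+3+1+2=6, FN=2+1+1+3=7 → 14/27 = 0.5185
  class_1: TP=3, FP=2+1+0+0=3, FN=0+0+0+1=1 → 6/10 = 0.6000
  class_2: TP=8, FP=1+0+0+0=1, FN=3+1+2+1=7 → 16/24 = 0.6667
  class_3: TP=10, FP=1+0+2+5=8, FN=1+0+0+1=2 → 20/30 = 0.6667
  class_4: TP=4, FP=3+1+1+1=6, FN=2+0+0+5=7 → 8/21 = 0.3810
Macro-F1 score = mean = (0.5185 + 0.6000 + 0.6667 + 0.6667 + 0.3810) / 5 = 0.567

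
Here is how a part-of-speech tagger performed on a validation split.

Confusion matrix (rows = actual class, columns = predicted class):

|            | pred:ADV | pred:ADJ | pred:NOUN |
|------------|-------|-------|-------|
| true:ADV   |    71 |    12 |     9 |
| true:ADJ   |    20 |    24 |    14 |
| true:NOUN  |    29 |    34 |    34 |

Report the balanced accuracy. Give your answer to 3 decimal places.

Balanced accuracy = mean of per-class recall.
  ADV: recall = 71/92 = 0.7717
  ADJ: recall = 24/58 = 0.4138
  NOUN: recall = 34/97 = 0.3505
Mean = (0.7717 + 0.4138 + 0.3505) / 3 = 0.512

0.512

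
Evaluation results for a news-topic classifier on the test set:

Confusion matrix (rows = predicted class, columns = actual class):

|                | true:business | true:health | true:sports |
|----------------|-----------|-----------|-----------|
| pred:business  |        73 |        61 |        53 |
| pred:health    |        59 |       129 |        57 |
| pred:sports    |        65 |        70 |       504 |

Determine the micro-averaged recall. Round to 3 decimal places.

Micro-averaging pools counts across classes: ΣTP=706, ΣFP=365, ΣFN=365.
Micro-recall = TP/(TP+FN) on pooled counts = 0.659 (equals overall accuracy in single-label multiclass).

0.659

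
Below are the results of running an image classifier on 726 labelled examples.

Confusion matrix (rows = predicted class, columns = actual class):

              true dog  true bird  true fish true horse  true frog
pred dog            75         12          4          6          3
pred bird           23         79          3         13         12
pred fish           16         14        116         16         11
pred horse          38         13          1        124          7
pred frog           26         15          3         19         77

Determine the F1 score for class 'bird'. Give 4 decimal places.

0.6008

Treat 'bird' as positive and all other classes as negative.
F1 score = 2·TP/(2·TP+FP+FN).
bird: TP=79, FP=23+3+13+12=51, FN=12+14+13+15=54 → 158/263 = 0.60076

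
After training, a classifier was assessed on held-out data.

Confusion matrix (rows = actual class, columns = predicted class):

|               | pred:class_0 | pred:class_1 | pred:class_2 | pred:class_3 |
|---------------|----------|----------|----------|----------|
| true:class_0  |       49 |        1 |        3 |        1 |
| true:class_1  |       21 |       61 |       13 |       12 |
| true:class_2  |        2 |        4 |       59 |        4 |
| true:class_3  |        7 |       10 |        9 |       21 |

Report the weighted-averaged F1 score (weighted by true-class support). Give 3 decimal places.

0.677

Per-class F1 score (2·TP/(2·TP+FP+FN)):
  class_0: TP=49, FP=21+2+7=30, FN=1+3+1=5 → 98/133 = 0.7368
  class_1: TP=61, FP=1+4+10=15, FN=21+13+12=46 → 122/183 = 0.6667
  class_2: TP=59, FP=3+13+9=25, FN=2+4+4=10 → 118/153 = 0.7712
  class_3: TP=21, FP=1+12+4=17, FN=7+10+9=26 → 42/85 = 0.4941
Weighted-F1 score = Σ (supportᵢ/N)·F1 scoreᵢ with N=277: (54/277)·0.7368 + (107/277)·0.6667 + (69/277)·0.7712 + (47/277)·0.4941 = 0.677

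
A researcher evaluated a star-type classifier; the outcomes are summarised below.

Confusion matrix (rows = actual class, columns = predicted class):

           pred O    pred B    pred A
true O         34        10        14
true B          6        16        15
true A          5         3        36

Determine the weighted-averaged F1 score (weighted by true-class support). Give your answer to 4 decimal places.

Per-class F1 score (2·TP/(2·TP+FP+FN)):
  O: TP=34, FP=6+5=11, FN=10+14=24 → 68/103 = 0.66019
  B: TP=16, FP=10+3=13, FN=6+15=21 → 32/66 = 0.48485
  A: TP=36, FP=14+15=29, FN=5+3=8 → 72/109 = 0.66055
Weighted-F1 score = Σ (supportᵢ/N)·F1 scoreᵢ with N=139: (58/139)·0.66019 + (37/139)·0.48485 + (44/139)·0.66055 = 0.6136

0.6136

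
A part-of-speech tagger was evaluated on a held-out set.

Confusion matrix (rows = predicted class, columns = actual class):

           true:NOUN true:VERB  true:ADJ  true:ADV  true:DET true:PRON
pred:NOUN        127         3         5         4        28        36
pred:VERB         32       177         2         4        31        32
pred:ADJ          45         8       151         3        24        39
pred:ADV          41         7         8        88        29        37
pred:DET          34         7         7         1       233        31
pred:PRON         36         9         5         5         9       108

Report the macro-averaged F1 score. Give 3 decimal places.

Per-class F1 score (2·TP/(2·TP+FP+FN)):
  NOUN: TP=127, FP=3+5+4+28+36=76, FN=32+45+41+34+36=188 → 254/518 = 0.4903
  VERB: TP=177, FP=32+2+4+31+32=101, FN=3+8+7+7+9=34 → 354/489 = 0.7239
  ADJ: TP=151, FP=45+8+3+24+39=119, FN=5+2+8+7+5=27 → 302/448 = 0.6741
  ADV: TP=88, FP=41+7+8+29+37=122, FN=4+4+3+1+5=17 → 176/315 = 0.5587
  DET: TP=233, FP=34+7+7+1+31=80, FN=28+31+24+29+9=121 → 466/667 = 0.6987
  PRON: TP=108, FP=36+9+5+5+9=64, FN=36+32+39+37+31=175 → 216/455 = 0.4747
Macro-F1 score = mean = (0.4903 + 0.7239 + 0.6741 + 0.5587 + 0.6987 + 0.4747) / 6 = 0.603

0.603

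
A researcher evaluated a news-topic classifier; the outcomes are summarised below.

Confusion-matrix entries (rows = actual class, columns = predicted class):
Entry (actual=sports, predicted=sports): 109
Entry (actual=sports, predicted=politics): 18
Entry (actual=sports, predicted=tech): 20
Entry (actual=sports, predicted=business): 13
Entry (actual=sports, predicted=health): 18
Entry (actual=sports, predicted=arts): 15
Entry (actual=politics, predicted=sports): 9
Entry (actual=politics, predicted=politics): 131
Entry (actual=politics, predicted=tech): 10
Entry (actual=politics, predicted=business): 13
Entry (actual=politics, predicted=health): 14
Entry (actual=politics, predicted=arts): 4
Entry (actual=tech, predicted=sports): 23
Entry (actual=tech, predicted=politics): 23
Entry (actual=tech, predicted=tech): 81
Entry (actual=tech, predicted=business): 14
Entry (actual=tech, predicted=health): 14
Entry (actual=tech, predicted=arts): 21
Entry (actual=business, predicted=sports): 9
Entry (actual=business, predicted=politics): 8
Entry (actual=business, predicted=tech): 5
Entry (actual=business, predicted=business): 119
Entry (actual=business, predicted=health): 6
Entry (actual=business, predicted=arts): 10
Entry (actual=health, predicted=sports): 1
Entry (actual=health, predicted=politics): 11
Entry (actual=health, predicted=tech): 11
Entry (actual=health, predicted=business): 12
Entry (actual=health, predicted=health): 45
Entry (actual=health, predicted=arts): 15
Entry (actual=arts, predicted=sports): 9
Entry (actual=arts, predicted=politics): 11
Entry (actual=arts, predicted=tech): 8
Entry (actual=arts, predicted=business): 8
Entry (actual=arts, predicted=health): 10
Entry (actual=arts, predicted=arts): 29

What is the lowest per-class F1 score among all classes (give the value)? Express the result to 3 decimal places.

0.343

Per-class F1 score (2·TP/(2·TP+FP+FN)):
  sports: TP=109, FP=9+23+9+1+9=51, FN=18+20+13+18+15=84 → 218/353 = 0.6176
  politics: TP=131, FP=18+23+8+11+11=71, FN=9+10+13+14+4=50 → 262/383 = 0.6841
  tech: TP=81, FP=20+10+5+11+8=54, FN=23+23+14+14+21=95 → 162/311 = 0.5209
  business: TP=119, FP=13+13+14+12+8=60, FN=9+8+5+6+10=38 → 238/336 = 0.7083
  health: TP=45, FP=18+14+14+6+10=62, FN=1+11+11+12+15=50 → 90/202 = 0.4455
  arts: TP=29, FP=15+4+21+10+15=65, FN=9+11+8+8+10=46 → 58/169 = 0.3432
Lowest is class 'arts' with F1 score = 0.343.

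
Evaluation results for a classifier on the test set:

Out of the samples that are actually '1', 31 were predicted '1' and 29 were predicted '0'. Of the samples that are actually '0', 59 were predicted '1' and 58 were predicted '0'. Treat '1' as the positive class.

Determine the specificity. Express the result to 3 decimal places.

0.496

Specificity = TN/(TN+FP) = 58/(58+59) = 0.496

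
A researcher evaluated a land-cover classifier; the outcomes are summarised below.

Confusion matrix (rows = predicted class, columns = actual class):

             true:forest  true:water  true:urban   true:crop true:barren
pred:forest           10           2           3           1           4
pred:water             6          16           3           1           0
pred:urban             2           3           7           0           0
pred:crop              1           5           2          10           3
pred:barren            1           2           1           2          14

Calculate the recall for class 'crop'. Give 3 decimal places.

0.714

recall = TP/(TP+FN).
crop: TP=10, FN=1+1+0+2=4 → 10/14 = 0.7143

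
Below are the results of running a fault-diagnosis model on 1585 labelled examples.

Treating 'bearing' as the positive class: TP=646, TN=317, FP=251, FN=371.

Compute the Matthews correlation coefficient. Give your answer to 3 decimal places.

MCC = (TP·TN − FP·FN) / √((TP+FP)(TP+FN)(TN+FP)(TN+FN))
Numerator = 646·317 − 251·371 = 111661
Denominator = √(897·1017·568·688) = √356492313216 = 597069.7725
MCC = 111661 / 597069.7725 = 0.187

0.187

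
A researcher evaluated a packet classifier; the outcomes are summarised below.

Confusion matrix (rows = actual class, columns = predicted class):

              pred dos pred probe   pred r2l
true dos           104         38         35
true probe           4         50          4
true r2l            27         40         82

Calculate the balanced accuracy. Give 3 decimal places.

0.667

Balanced accuracy = mean of per-class recall.
  dos: recall = 104/177 = 0.5876
  probe: recall = 50/58 = 0.8621
  r2l: recall = 82/149 = 0.5503
Mean = (0.5876 + 0.8621 + 0.5503) / 3 = 0.667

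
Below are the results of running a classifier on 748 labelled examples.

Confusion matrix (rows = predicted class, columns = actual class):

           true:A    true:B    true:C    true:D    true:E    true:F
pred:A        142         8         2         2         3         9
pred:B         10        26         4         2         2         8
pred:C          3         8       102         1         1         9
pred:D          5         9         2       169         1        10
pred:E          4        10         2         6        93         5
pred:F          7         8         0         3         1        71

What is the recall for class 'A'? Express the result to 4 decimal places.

0.8304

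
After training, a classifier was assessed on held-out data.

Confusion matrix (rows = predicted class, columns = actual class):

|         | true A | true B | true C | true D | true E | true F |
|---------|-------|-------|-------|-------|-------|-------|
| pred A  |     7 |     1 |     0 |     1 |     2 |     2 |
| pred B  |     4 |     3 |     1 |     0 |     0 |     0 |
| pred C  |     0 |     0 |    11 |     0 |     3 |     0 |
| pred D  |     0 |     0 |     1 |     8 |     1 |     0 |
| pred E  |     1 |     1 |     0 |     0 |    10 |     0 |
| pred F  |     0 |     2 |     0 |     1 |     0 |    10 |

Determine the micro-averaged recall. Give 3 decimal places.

0.700

Micro-averaging pools counts across classes: ΣTP=49, ΣFP=21, ΣFN=21.
Micro-recall = TP/(TP+FN) on pooled counts = 0.700 (equals overall accuracy in single-label multiclass).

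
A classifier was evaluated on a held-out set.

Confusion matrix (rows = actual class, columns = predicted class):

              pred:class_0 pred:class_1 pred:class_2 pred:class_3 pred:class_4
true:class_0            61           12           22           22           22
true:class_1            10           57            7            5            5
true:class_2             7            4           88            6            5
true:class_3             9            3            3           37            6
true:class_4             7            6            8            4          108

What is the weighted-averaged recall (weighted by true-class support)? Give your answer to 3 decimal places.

0.670

Per-class recall (TP/(TP+FN)):
  class_0: TP=61, FN=12+22+22+22=78 → 61/139 = 0.4388
  class_1: TP=57, FN=10+7+5+5=27 → 57/84 = 0.6786
  class_2: TP=88, FN=7+4+6+5=22 → 88/110 = 0.8000
  class_3: TP=37, FN=9+3+3+6=21 → 37/58 = 0.6379
  class_4: TP=108, FN=7+6+8+4=25 → 108/133 = 0.8120
Weighted-recall = Σ (supportᵢ/N)·recallᵢ with N=524: (139/524)·0.4388 + (84/524)·0.6786 + (110/524)·0.8000 + (58/524)·0.6379 + (133/524)·0.8120 = 0.670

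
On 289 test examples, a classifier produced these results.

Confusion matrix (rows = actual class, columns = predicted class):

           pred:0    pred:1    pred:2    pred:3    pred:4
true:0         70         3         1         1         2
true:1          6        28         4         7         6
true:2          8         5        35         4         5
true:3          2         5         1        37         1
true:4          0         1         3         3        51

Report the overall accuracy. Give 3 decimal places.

0.765

Accuracy = trace / total = (70+28+35+37+51=221) / 289 = 221/289 = 0.765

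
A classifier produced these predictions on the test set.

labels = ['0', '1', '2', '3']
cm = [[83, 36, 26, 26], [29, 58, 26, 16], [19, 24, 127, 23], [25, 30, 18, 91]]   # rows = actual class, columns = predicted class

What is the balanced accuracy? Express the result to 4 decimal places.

0.5370

Balanced accuracy = mean of per-class recall.
  0: recall = 83/171 = 0.48538
  1: recall = 58/129 = 0.44961
  2: recall = 127/193 = 0.65803
  3: recall = 91/164 = 0.55488
Mean = (0.48538 + 0.44961 + 0.65803 + 0.55488) / 4 = 0.5370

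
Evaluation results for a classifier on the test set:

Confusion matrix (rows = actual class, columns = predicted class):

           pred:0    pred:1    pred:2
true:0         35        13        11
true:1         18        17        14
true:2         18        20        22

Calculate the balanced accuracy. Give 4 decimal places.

0.4356

Balanced accuracy = mean of per-class recall.
  0: recall = 35/59 = 0.59322
  1: recall = 17/49 = 0.34694
  2: recall = 22/60 = 0.36667
Mean = (0.59322 + 0.34694 + 0.36667) / 3 = 0.4356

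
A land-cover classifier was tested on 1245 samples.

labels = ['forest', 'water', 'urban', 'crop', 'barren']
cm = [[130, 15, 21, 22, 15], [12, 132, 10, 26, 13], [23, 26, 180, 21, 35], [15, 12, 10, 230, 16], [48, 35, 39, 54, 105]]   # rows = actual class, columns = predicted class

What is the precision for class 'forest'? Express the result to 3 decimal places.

0.570

One-vs-rest for 'forest': TP = diagonal; FP = other classes predicted 'forest'; FN = 'forest' predicted as other.
precision = TP/(TP+FP).
forest: TP=130, FP=12+23+15+48=98 → 130/228 = 0.5702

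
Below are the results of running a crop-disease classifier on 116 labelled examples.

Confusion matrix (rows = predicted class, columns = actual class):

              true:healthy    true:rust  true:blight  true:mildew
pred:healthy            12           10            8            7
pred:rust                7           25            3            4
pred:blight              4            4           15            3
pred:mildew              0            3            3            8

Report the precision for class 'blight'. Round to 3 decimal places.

One-vs-rest for 'blight': TP = diagonal; FP = other classes predicted 'blight'; FN = 'blight' predicted as other.
precision = TP/(TP+FP).
blight: TP=15, FP=4+4+3=11 → 15/26 = 0.5769

0.577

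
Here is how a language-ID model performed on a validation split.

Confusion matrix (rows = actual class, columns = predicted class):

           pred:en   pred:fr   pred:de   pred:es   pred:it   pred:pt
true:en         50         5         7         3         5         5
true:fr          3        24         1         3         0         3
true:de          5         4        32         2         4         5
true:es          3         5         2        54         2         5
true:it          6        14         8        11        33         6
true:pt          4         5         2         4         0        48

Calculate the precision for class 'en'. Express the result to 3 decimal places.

0.704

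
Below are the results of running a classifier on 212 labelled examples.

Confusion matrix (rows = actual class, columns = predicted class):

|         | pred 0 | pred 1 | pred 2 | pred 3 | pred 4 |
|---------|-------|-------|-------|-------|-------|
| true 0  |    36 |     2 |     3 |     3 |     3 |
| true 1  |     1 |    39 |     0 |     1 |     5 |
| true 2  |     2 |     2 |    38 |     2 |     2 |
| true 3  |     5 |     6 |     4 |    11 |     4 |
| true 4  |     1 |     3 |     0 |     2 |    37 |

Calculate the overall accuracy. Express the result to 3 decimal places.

Accuracy = trace / total = (36+39+38+11+37=161) / 212 = 161/212 = 0.759

0.759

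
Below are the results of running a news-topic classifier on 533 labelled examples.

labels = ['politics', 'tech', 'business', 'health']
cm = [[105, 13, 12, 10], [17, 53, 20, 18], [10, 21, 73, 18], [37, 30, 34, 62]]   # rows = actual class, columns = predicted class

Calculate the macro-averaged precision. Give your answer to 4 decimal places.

Per-class precision (TP/(TP+FP)):
  politics: TP=105, FP=17+10+37=64 → 105/169 = 0.62130
  tech: TP=53, FP=13+21+30=64 → 53/117 = 0.45299
  business: TP=73, FP=12+20+34=66 → 73/139 = 0.52518
  health: TP=62, FP=10+18+18=46 → 62/108 = 0.57407
Macro-precision = mean = (0.62130 + 0.45299 + 0.52518 + 0.57407) / 4 = 0.5434

0.5434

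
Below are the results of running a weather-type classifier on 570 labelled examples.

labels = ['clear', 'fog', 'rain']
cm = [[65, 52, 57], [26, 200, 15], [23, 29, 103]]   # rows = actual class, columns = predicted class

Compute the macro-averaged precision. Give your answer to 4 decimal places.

Per-class precision (TP/(TP+FP)):
  clear: TP=65, FP=26+23=49 → 65/114 = 0.57018
  fog: TP=200, FP=52+29=81 → 200/281 = 0.71174
  rain: TP=103, FP=57+15=72 → 103/175 = 0.58857
Macro-precision = mean = (0.57018 + 0.71174 + 0.58857) / 3 = 0.6235

0.6235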